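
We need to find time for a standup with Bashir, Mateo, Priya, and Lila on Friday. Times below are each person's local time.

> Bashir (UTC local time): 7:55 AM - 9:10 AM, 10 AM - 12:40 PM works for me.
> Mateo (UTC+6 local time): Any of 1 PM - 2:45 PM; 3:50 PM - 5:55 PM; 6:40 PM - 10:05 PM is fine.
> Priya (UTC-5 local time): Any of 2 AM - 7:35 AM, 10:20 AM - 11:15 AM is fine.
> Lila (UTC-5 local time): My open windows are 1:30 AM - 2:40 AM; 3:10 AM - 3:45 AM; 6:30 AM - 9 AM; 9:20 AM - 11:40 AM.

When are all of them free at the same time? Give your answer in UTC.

08:10-08:45, 11:30-11:55

Bashir in UTC: 07:55-09:10, 10:00-12:40.
Mateo in UTC: 07:00-08:45, 09:50-11:55, 12:40-16:05 (subtract 6h to convert from UTC+6).
Priya in UTC: 07:00-12:35, 15:20-16:15 (add 5h to convert from UTC-5).
Lila in UTC: 06:30-07:40, 08:10-08:45, 11:30-14:00, 14:20-16:40 (add 5h to convert from UTC-5).
Bashir ∩ Mateo: 07:55-08:45, 10:00-11:55.
Bashir ∩ Mateo ∩ Priya: 07:55-08:45, 10:00-11:55.
Bashir ∩ Mateo ∩ Priya ∩ Lila: 08:10-08:45, 11:30-11:55.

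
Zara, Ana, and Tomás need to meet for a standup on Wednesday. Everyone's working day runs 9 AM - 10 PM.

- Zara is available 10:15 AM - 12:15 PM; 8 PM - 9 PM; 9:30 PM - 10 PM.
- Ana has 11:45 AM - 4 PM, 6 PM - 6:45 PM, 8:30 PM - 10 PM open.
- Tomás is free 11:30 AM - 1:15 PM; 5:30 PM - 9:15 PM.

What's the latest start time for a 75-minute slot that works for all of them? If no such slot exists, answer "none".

Zara ∩ Ana: 11:45-12:15, 20:30-21:00, 21:30-22:00.
Zara ∩ Ana ∩ Tomás: 11:45-12:15, 20:30-21:00.
No common window is at least 75 minutes long.

none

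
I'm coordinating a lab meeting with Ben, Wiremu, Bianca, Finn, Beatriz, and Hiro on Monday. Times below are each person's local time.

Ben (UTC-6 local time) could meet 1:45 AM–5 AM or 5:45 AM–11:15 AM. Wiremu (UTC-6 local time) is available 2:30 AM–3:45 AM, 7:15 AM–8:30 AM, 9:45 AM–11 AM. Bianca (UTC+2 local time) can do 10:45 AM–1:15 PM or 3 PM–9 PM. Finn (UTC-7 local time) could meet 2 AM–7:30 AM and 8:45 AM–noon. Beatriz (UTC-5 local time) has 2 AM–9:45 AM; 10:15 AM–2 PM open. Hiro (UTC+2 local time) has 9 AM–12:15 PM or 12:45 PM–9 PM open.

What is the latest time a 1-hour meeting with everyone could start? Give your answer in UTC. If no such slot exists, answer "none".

16:00

Ben in UTC: 07:45-11:00, 11:45-17:15 (add 6h to convert from UTC-6).
Wiremu in UTC: 08:30-09:45, 13:15-14:30, 15:45-17:00 (add 6h to convert from UTC-6).
Bianca in UTC: 08:45-11:15, 13:00-19:00 (subtract 2h to convert from UTC+2).
Finn in UTC: 09:00-14:30, 15:45-19:00 (add 7h to convert from UTC-7).
Beatriz in UTC: 07:00-14:45, 15:15-19:00 (add 5h to convert from UTC-5).
Hiro in UTC: 07:00-10:15, 10:45-19:00 (subtract 2h to convert from UTC+2).
Ben ∩ Wiremu: 08:30-09:45, 13:15-14:30, 15:45-17:00.
Ben ∩ Wiremu ∩ Bianca: 08:45-09:45, 13:15-14:30, 15:45-17:00.
Ben ∩ Wiremu ∩ Bianca ∩ Finn: 09:00-09:45, 13:15-14:30, 15:45-17:00.
Ben ∩ Wiremu ∩ Bianca ∩ Finn ∩ Beatriz: 09:00-09:45, 13:15-14:30, 15:45-17:00.
Ben ∩ Wiremu ∩ Bianca ∩ Finn ∩ Beatriz ∩ Hiro: 09:00-09:45, 13:15-14:30, 15:45-17:00.
The last common window of at least 60 minutes is 15:45-17:00; a 60-minute meeting can start as late as 16:00 and still end by 17:00.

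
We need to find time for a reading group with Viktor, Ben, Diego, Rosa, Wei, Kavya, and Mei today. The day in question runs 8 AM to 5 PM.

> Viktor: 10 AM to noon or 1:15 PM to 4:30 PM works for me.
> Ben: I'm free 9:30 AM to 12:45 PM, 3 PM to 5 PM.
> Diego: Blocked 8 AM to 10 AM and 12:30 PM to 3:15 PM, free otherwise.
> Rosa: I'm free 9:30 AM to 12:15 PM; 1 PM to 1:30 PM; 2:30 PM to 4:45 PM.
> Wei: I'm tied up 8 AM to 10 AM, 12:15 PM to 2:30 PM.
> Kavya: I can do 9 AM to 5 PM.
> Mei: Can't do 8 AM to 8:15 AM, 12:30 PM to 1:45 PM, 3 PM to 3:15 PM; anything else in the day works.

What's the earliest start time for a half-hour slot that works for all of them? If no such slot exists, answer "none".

10:00

Viktor free: 10:00-12:00, 13:15-16:30.
Ben free: 09:30-12:45, 15:00-17:00.
Diego free: 10:00-12:30, 15:15-17:00 (invert busy blocks within the working day).
Rosa free: 09:30-12:15, 13:00-13:30, 14:30-16:45.
Wei free: 10:00-12:15, 14:30-17:00 (invert busy blocks within the working day).
Kavya free: 09:00-17:00.
Mei free: 08:15-12:30, 13:45-15:00, 15:15-17:00 (invert busy blocks within the working day).
Viktor ∩ Ben: 10:00-12:00, 15:00-16:30.
Viktor ∩ Ben ∩ Diego: 10:00-12:00, 15:15-16:30.
Viktor ∩ Ben ∩ Diego ∩ Rosa: 10:00-12:00, 15:15-16:30.
Viktor ∩ Ben ∩ Diego ∩ Rosa ∩ Wei: 10:00-12:00, 15:15-16:30.
Viktor ∩ Ben ∩ Diego ∩ Rosa ∩ Wei ∩ Kavya: 10:00-12:00, 15:15-16:30.
Viktor ∩ Ben ∩ Diego ∩ Rosa ∩ Wei ∩ Kavya ∩ Mei: 10:00-12:00, 15:15-16:30.
So the common availability across everyone is 10:00-12:00, 15:15-16:30.
The first common window of at least 30 minutes is 10:00-12:00, so the earliest start is 10:00.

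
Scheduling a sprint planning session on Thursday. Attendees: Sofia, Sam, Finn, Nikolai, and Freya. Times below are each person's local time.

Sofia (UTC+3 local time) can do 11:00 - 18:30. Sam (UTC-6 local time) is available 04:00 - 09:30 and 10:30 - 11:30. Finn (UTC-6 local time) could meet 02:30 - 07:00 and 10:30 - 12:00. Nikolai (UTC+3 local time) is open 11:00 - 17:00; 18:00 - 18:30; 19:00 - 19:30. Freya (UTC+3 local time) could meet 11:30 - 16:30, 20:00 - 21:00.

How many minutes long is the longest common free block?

Sofia in UTC: 08:00-15:30 (subtract 3h to convert from UTC+3).
Sam in UTC: 10:00-15:30, 16:30-17:30 (add 6h to convert from UTC-6).
Finn in UTC: 08:30-13:00, 16:30-18:00 (add 6h to convert from UTC-6).
Nikolai in UTC: 08:00-14:00, 15:00-15:30, 16:00-16:30 (subtract 3h to convert from UTC+3).
Freya in UTC: 08:30-13:30, 17:00-18:00 (subtract 3h to convert from UTC+3).
Sofia ∩ Sam: 10:00-15:30.
Sofia ∩ Sam ∩ Finn: 10:00-13:00.
Sofia ∩ Sam ∩ Finn ∩ Nikolai: 10:00-13:00.
Sofia ∩ Sam ∩ Finn ∩ Nikolai ∩ Freya: 10:00-13:00.
The longest is 10:00-13:00 at 180 minutes.

180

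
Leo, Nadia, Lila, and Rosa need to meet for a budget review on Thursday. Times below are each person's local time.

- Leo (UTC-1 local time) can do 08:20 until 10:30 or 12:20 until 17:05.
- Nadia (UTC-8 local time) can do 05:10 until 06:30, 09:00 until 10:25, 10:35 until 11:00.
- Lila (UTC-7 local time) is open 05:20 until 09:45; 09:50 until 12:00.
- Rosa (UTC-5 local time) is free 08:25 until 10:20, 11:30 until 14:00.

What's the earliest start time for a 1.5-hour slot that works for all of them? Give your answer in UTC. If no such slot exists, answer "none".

Leo in UTC: 09:20-11:30, 13:20-18:05 (add 1h to convert from UTC-1).
Nadia in UTC: 13:10-14:30, 17:00-18:25, 18:35-19:00 (add 8h to convert from UTC-8).
Lila in UTC: 12:20-16:45, 16:50-19:00 (add 7h to convert from UTC-7).
Rosa in UTC: 13:25-15:20, 16:30-19:00 (add 5h to convert from UTC-5).
Leo ∩ Nadia: 13:20-14:30, 17:00-18:05.
Leo ∩ Nadia ∩ Lila: 13:20-14:30, 17:00-18:05.
Leo ∩ Nadia ∩ Lila ∩ Rosa: 13:25-14:30, 17:00-18:05.
So the common availability across everyone is 13:25-14:30, 17:00-18:05.
No common window is at least 90 minutes long.

none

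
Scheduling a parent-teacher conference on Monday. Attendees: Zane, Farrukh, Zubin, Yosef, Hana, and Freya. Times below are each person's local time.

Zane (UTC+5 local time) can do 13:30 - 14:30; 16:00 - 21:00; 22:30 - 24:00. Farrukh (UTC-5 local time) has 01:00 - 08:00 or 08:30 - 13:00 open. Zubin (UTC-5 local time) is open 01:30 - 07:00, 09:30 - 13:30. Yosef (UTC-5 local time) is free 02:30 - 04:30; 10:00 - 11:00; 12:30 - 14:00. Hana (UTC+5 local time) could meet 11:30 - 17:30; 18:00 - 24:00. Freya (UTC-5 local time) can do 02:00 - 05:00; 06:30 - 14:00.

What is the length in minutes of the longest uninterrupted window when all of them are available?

Zane in UTC: 08:30-09:30, 11:00-16:00, 17:30-19:00 (subtract 5h to convert from UTC+5).
Farrukh in UTC: 06:00-13:00, 13:30-18:00 (add 5h to convert from UTC-5).
Zubin in UTC: 06:30-12:00, 14:30-18:30 (add 5h to convert from UTC-5).
Yosef in UTC: 07:30-09:30, 15:00-16:00, 17:30-19:00 (add 5h to convert from UTC-5).
Hana in UTC: 06:30-12:30, 13:00-19:00 (subtract 5h to convert from UTC+5).
Freya in UTC: 07:00-10:00, 11:30-19:00 (add 5h to convert from UTC-5).
Zane ∩ Farrukh: 08:30-09:30, 11:00-13:00, 13:30-16:00, 17:30-18:00.
Zane ∩ Farrukh ∩ Zubin: 08:30-09:30, 11:00-12:00, 14:30-16:00, 17:30-18:00.
Zane ∩ Farrukh ∩ Zubin ∩ Yosef: 08:30-09:30, 15:00-16:00, 17:30-18:00.
Zane ∩ Farrukh ∩ Zubin ∩ Yosef ∩ Hana: 08:30-09:30, 15:00-16:00, 17:30-18:00.
Zane ∩ Farrukh ∩ Zubin ∩ Yosef ∩ Hana ∩ Freya: 08:30-09:30, 15:00-16:00, 17:30-18:00.
Those are the intersection windows.
The longest is 08:30-09:30 at 60 minutes.

60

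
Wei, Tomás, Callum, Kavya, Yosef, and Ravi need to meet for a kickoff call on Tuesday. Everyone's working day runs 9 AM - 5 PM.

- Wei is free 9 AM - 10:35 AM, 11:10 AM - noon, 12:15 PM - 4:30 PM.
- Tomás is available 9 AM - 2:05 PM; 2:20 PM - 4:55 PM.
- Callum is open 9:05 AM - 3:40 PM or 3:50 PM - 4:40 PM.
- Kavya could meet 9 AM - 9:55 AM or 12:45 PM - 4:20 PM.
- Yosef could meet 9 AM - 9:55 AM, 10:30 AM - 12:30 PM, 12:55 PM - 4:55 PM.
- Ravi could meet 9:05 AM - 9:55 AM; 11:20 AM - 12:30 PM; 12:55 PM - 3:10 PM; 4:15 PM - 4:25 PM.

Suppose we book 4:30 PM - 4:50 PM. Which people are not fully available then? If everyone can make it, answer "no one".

Wei: not fully free for 16:30-16:50. Tomás: free for 16:30-16:50. Callum: not fully free for 16:30-16:50. Kavya: not fully free for 16:30-16:50. Yosef: free for 16:30-16:50. Ravi: not fully free for 16:30-16:50.

Callum, Kavya, Ravi, Wei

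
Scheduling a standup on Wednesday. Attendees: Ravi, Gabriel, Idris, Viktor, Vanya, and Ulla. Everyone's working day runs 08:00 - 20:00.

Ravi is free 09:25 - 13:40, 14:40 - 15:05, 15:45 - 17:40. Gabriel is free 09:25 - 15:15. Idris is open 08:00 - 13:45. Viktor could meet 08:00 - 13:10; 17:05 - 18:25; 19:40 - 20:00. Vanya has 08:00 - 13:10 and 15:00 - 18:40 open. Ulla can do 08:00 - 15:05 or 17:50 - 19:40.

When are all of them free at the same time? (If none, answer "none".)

Ravi ∩ Gabriel: 09:25-13:40, 14:40-15:05.
Ravi ∩ Gabriel ∩ Idris: 09:25-13:40.
Ravi ∩ Gabriel ∩ Idris ∩ Viktor: 09:25-13:10.
Ravi ∩ Gabriel ∩ Idris ∩ Viktor ∩ Vanya: 09:25-13:10.
Ravi ∩ Gabriel ∩ Idris ∩ Viktor ∩ Vanya ∩ Ulla: 09:25-13:10.

09:25-13:10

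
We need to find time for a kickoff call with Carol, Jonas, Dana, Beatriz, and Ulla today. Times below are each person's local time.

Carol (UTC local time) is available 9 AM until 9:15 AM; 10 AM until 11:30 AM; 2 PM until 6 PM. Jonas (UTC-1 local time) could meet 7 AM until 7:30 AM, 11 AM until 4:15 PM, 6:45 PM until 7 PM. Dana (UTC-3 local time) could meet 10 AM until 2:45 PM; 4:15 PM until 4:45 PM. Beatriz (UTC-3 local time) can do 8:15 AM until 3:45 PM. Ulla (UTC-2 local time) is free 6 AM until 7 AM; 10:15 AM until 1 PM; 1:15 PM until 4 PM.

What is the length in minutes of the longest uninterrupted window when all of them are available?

Carol in UTC: 09:00-09:15, 10:00-11:30, 14:00-18:00.
Jonas in UTC: 08:00-08:30, 12:00-17:15, 19:45-20:00 (add 1h to convert from UTC-1).
Dana in UTC: 13:00-17:45, 19:15-19:45 (add 3h to convert from UTC-3).
Beatriz in UTC: 11:15-18:45 (add 3h to convert from UTC-3).
Ulla in UTC: 08:00-09:00, 12:15-15:00, 15:15-18:00 (add 2h to convert from UTC-2).
Carol ∩ Jonas: 14:00-17:15.
Carol ∩ Jonas ∩ Dana: 14:00-17:15.
Carol ∩ Jonas ∩ Dana ∩ Beatriz: 14:00-17:15.
Carol ∩ Jonas ∩ Dana ∩ Beatriz ∩ Ulla: 14:00-15:00, 15:15-17:15.
Those are the intersection windows.
The longest is 15:15-17:15 at 120 minutes.

120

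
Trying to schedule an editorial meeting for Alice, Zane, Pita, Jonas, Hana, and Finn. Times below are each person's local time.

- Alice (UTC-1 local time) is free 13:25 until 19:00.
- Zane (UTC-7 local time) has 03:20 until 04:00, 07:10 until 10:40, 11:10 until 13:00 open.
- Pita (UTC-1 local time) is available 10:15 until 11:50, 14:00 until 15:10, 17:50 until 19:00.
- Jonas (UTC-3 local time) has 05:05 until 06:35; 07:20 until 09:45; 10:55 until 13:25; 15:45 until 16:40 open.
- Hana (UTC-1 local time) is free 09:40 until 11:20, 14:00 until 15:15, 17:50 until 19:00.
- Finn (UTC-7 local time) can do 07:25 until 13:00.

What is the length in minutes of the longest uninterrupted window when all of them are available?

70

Alice in UTC: 14:25-20:00 (add 1h to convert from UTC-1).
Zane in UTC: 10:20-11:00, 14:10-17:40, 18:10-20:00 (add 7h to convert from UTC-7).
Pita in UTC: 11:15-12:50, 15:00-16:10, 18:50-20:00 (add 1h to convert from UTC-1).
Jonas in UTC: 08:05-09:35, 10:20-12:45, 13:55-16:25, 18:45-19:40 (add 3h to convert from UTC-3).
Hana in UTC: 10:40-12:20, 15:00-16:15, 18:50-20:00 (add 1h to convert from UTC-1).
Finn in UTC: 14:25-20:00 (add 7h to convert from UTC-7).
Alice ∩ Zane: 14:25-17:40, 18:10-20:00.
Alice ∩ Zane ∩ Pita: 15:00-16:10, 18:50-20:00.
Alice ∩ Zane ∩ Pita ∩ Jonas: 15:00-16:10, 18:50-19:40.
Alice ∩ Zane ∩ Pita ∩ Jonas ∩ Hana: 15:00-16:10, 18:50-19:40.
Alice ∩ Zane ∩ Pita ∩ Jonas ∩ Hana ∩ Finn: 15:00-16:10, 18:50-19:40.
So the common availability across everyone is 15:00-16:10, 18:50-19:40.
The longest is 15:00-16:10 at 70 minutes.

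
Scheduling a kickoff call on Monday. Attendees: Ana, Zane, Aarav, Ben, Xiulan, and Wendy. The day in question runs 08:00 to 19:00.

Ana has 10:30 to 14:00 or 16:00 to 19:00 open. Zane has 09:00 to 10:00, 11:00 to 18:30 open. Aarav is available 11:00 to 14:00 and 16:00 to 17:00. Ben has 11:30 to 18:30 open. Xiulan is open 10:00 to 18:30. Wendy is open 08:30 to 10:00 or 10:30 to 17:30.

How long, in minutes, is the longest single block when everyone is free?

150

Ana ∩ Zane: 11:00-14:00, 16:00-18:30.
Ana ∩ Zane ∩ Aarav: 11:00-14:00, 16:00-17:00.
Ana ∩ Zane ∩ Aarav ∩ Ben: 11:30-14:00, 16:00-17:00.
Ana ∩ Zane ∩ Aarav ∩ Ben ∩ Xiulan: 11:30-14:00, 16:00-17:00.
Ana ∩ Zane ∩ Aarav ∩ Ben ∩ Xiulan ∩ Wendy: 11:30-14:00, 16:00-17:00.
So the common availability across everyone is 11:30-14:00, 16:00-17:00.
The longest is 11:30-14:00 at 150 minutes.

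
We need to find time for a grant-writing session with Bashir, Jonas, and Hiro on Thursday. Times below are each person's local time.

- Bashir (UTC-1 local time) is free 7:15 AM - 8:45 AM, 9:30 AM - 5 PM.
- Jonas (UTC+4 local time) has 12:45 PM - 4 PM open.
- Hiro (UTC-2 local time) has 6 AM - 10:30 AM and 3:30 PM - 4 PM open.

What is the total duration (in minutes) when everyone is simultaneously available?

Bashir in UTC: 08:15-09:45, 10:30-18:00 (add 1h to convert from UTC-1).
Jonas in UTC: 08:45-12:00 (subtract 4h to convert from UTC+4).
Hiro in UTC: 08:00-12:30, 17:30-18:00 (add 2h to convert from UTC-2).
Bashir ∩ Jonas: 08:45-09:45, 10:30-12:00.
Bashir ∩ Jonas ∩ Hiro: 08:45-09:45, 10:30-12:00.
Summing the common windows: 60 + 90 = 150 minutes.

150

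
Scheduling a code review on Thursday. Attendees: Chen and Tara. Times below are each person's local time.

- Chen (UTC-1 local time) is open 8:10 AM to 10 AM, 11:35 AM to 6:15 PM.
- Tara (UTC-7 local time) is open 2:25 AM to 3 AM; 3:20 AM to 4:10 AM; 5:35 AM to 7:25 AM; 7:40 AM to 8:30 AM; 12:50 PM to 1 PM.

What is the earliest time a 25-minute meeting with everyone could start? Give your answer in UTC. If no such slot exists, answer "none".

Chen in UTC: 09:10-11:00, 12:35-19:15 (add 1h to convert from UTC-1).
Tara in UTC: 09:25-10:00, 10:20-11:10, 12:35-14:25, 14:40-15:30, 19:50-20:00 (add 7h to convert from UTC-7).
Chen ∩ Tara: 09:25-10:00, 10:20-11:00, 12:35-14:25, 14:40-15:30.
The first common window of at least 25 minutes is 09:25-10:00, so the earliest start is 09:25.

09:25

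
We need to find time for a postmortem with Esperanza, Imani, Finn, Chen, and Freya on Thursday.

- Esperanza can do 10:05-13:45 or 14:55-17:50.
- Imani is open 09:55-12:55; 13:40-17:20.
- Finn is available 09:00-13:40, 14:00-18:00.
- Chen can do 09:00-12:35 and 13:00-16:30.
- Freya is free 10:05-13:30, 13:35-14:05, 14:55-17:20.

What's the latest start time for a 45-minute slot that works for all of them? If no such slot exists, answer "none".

15:45

Esperanza ∩ Imani: 10:05-12:55, 13:40-13:45, 14:55-17:20.
Esperanza ∩ Imani ∩ Finn: 10:05-12:55, 14:55-17:20.
Esperanza ∩ Imani ∩ Finn ∩ Chen: 10:05-12:35, 14:55-16:30.
Esperanza ∩ Imani ∩ Finn ∩ Chen ∩ Freya: 10:05-12:35, 14:55-16:30.
Those are the intersection windows.
The last common window of at least 45 minutes is 14:55-16:30; a 45-minute meeting can start as late as 15:45 and still end by 16:30.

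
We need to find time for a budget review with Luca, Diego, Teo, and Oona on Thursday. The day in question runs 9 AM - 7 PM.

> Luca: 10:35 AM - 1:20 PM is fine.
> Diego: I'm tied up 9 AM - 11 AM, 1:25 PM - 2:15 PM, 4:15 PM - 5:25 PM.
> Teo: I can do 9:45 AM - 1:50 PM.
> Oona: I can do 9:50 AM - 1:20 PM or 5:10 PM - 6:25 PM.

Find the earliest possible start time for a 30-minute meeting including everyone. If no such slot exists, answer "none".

Luca free: 10:35-13:20.
Diego free: 11:00-13:25, 14:15-16:15, 17:25-19:00 (invert busy blocks within the working day).
Teo free: 09:45-13:50.
Oona free: 09:50-13:20, 17:10-18:25.
Luca ∩ Diego: 11:00-13:20.
Luca ∩ Diego ∩ Teo: 11:00-13:20.
Luca ∩ Diego ∩ Teo ∩ Oona: 11:00-13:20.
The first common window of at least 30 minutes is 11:00-13:20, so the earliest start is 11:00.

11:00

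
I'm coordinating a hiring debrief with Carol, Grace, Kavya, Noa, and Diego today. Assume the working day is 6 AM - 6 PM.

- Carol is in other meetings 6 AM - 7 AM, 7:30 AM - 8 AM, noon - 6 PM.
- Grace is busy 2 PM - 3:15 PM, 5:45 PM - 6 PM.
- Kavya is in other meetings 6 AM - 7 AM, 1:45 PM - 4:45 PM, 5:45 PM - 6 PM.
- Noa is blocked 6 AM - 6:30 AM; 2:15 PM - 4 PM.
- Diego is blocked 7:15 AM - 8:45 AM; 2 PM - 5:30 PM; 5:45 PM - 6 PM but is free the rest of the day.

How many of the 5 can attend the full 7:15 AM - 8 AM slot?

3

Carol free: 07:00-07:30, 08:00-12:00 (invert busy blocks within the working day).
Grace free: 06:00-14:00, 15:15-17:45 (invert busy blocks within the working day).
Kavya free: 07:00-13:45, 16:45-17:45 (invert busy blocks within the working day).
Noa free: 06:30-14:15, 16:00-18:00 (invert busy blocks within the working day).
Diego free: 06:00-07:15, 08:45-14:00, 17:30-17:45 (invert busy blocks within the working day).
Grace, Kavya, and Noa can make the full 07:15-08:00 slot — that's 3.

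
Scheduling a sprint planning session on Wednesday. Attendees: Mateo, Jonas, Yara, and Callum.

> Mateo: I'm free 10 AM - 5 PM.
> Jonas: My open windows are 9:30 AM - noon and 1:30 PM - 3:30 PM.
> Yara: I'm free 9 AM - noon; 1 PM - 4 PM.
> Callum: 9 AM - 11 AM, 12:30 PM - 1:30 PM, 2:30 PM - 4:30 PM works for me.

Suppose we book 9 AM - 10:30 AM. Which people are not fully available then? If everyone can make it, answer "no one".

Mateo: not fully free for 09:00-10:30. Jonas: not fully free for 09:00-10:30. Yara: free for 09:00-10:30. Callum: free for 09:00-10:30.

Jonas, Mateo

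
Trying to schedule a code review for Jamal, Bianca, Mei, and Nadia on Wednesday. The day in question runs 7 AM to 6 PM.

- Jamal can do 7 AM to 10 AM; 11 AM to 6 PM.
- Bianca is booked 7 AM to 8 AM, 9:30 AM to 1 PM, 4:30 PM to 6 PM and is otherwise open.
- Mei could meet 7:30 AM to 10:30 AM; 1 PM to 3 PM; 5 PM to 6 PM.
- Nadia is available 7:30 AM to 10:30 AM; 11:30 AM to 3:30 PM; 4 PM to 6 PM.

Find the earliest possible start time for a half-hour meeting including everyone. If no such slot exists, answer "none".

Jamal free: 07:00-10:00, 11:00-18:00.
Bianca free: 08:00-09:30, 13:00-16:30 (invert busy blocks within the working day).
Mei free: 07:30-10:30, 13:00-15:00, 17:00-18:00.
Nadia free: 07:30-10:30, 11:30-15:30, 16:00-18:00.
Jamal ∩ Bianca: 08:00-09:30, 13:00-16:30.
Jamal ∩ Bianca ∩ Mei: 08:00-09:30, 13:00-15:00.
Jamal ∩ Bianca ∩ Mei ∩ Nadia: 08:00-09:30, 13:00-15:00.
So the common availability across everyone is 08:00-09:30, 13:00-15:00.
The first common window of at least 30 minutes is 08:00-09:30, so the earliest start is 08:00.

08:00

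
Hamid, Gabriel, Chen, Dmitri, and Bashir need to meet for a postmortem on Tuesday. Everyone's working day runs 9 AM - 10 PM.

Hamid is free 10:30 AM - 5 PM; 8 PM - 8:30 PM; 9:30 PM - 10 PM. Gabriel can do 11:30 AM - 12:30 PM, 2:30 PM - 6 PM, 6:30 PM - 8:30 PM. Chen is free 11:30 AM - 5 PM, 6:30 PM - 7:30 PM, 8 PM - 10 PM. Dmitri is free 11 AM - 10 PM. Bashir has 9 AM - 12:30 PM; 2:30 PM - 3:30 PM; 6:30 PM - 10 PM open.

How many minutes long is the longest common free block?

Hamid ∩ Gabriel: 11:30-12:30, 14:30-17:00, 20:00-20:30.
Hamid ∩ Gabriel ∩ Chen: 11:30-12:30, 14:30-17:00, 20:00-20:30.
Hamid ∩ Gabriel ∩ Chen ∩ Dmitri: 11:30-12:30, 14:30-17:00, 20:00-20:30.
Hamid ∩ Gabriel ∩ Chen ∩ Dmitri ∩ Bashir: 11:30-12:30, 14:30-15:30, 20:00-20:30.
The longest is 11:30-12:30 at 60 minutes.

60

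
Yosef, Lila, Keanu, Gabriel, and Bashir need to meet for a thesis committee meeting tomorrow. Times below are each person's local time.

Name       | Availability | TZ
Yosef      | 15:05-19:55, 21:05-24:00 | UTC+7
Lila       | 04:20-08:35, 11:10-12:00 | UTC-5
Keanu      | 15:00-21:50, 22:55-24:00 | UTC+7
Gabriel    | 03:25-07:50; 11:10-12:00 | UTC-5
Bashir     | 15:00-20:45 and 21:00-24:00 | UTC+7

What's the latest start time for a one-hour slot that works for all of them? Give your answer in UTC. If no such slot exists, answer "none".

Yosef in UTC: 08:05-12:55, 14:05-17:00 (subtract 7h to convert from UTC+7).
Lila in UTC: 09:20-13:35, 16:10-17:00 (add 5h to convert from UTC-5).
Keanu in UTC: 08:00-14:50, 15:55-17:00 (subtract 7h to convert from UTC+7).
Gabriel in UTC: 08:25-12:50, 16:10-17:00 (add 5h to convert from UTC-5).
Bashir in UTC: 08:00-13:45, 14:00-17:00 (subtract 7h to convert from UTC+7).
Yosef ∩ Lila: 09:20-12:55, 16:10-17:00.
Yosef ∩ Lila ∩ Keanu: 09:20-12:55, 16:10-17:00.
Yosef ∩ Lila ∩ Keanu ∩ Gabriel: 09:20-12:50, 16:10-17:00.
Yosef ∩ Lila ∩ Keanu ∩ Gabriel ∩ Bashir: 09:20-12:50, 16:10-17:00.
The last common window of at least 60 minutes is 09:20-12:50; a 60-minute meeting can start as late as 11:50 and still end by 12:50.

11:50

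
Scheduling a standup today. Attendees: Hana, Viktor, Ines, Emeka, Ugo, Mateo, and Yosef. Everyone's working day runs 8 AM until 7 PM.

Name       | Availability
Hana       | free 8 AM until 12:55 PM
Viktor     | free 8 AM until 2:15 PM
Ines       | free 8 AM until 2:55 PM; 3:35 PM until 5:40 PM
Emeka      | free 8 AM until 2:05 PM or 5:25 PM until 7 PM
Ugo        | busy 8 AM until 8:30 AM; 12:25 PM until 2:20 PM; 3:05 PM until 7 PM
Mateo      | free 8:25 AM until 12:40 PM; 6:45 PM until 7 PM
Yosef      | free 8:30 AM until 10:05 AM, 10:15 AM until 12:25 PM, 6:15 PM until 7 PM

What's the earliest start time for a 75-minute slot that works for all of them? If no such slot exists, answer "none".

08:30

Hana free: 08:00-12:55.
Viktor free: 08:00-14:15.
Ines free: 08:00-14:55, 15:35-17:40.
Emeka free: 08:00-14:05, 17:25-19:00.
Ugo free: 08:30-12:25, 14:20-15:05 (invert busy blocks within the working day).
Mateo free: 08:25-12:40, 18:45-19:00.
Yosef free: 08:30-10:05, 10:15-12:25, 18:15-19:00.
Hana ∩ Viktor: 08:00-12:55.
Hana ∩ Viktor ∩ Ines: 08:00-12:55.
Hana ∩ Viktor ∩ Ines ∩ Emeka: 08:00-12:55.
Hana ∩ Viktor ∩ Ines ∩ Emeka ∩ Ugo: 08:30-12:25.
Hana ∩ Viktor ∩ Ines ∩ Emeka ∩ Ugo ∩ Mateo: 08:30-12:25.
Hana ∩ Viktor ∩ Ines ∩ Emeka ∩ Ugo ∩ Mateo ∩ Yosef: 08:30-10:05, 10:15-12:25.
The first common window of at least 75 minutes is 08:30-10:05, so the earliest start is 08:30.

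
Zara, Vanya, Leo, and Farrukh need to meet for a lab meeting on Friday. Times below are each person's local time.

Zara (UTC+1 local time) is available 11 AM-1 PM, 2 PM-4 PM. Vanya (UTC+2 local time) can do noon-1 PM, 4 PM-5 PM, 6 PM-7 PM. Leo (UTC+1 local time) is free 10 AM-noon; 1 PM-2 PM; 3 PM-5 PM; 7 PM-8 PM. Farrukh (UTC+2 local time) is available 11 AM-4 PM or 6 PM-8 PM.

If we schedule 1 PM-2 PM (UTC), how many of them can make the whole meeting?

Zara in UTC: 10:00-12:00, 13:00-15:00 (subtract 1h to convert from UTC+1).
Vanya in UTC: 10:00-11:00, 14:00-15:00, 16:00-17:00 (subtract 2h to convert from UTC+2).
Leo in UTC: 09:00-11:00, 12:00-13:00, 14:00-16:00, 18:00-19:00 (subtract 1h to convert from UTC+1).
Farrukh in UTC: 09:00-14:00, 16:00-18:00 (subtract 2h to convert from UTC+2).
Zara and Farrukh can make the full 13:00-14:00 slot — that's 2.

2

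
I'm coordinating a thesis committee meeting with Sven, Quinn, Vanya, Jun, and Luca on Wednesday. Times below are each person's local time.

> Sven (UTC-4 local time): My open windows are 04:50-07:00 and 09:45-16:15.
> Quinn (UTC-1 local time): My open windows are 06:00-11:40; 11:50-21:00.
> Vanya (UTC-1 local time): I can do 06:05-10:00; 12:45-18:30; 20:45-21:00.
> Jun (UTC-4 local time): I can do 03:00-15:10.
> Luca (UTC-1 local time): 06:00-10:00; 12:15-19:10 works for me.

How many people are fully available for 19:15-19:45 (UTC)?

3

Sven in UTC: 08:50-11:00, 13:45-20:15 (add 4h to convert from UTC-4).
Quinn in UTC: 07:00-12:40, 12:50-22:00 (add 1h to convert from UTC-1).
Vanya in UTC: 07:05-11:00, 13:45-19:30, 21:45-22:00 (add 1h to convert from UTC-1).
Jun in UTC: 07:00-19:10 (add 4h to convert from UTC-4).
Luca in UTC: 07:00-11:00, 13:15-20:10 (add 1h to convert from UTC-1).
Sven, Quinn, and Luca can make the full 19:15-19:45 slot — that's 3.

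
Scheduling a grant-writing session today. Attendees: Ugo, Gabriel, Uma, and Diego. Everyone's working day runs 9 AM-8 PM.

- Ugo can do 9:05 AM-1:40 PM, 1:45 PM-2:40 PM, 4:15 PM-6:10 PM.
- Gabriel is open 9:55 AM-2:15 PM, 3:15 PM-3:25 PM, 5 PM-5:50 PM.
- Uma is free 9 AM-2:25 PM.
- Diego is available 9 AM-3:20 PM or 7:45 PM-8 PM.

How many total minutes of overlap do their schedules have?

255

Ugo ∩ Gabriel: 09:55-13:40, 13:45-14:15, 17:00-17:50.
Ugo ∩ Gabriel ∩ Uma: 09:55-13:40, 13:45-14:15.
Ugo ∩ Gabriel ∩ Uma ∩ Diego: 09:55-13:40, 13:45-14:15.
Summing the common windows: 225 + 30 = 255 minutes.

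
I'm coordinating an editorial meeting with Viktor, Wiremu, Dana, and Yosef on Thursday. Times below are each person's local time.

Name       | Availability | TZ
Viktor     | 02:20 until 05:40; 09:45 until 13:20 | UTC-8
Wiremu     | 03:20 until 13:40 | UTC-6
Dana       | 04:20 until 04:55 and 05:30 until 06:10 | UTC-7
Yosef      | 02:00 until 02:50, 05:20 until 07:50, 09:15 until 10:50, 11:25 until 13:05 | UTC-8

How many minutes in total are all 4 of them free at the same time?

Viktor in UTC: 10:20-13:40, 17:45-21:20 (add 8h to convert from UTC-8).
Wiremu in UTC: 09:20-19:40 (add 6h to convert from UTC-6).
Dana in UTC: 11:20-11:55, 12:30-13:10 (add 7h to convert from UTC-7).
Yosef in UTC: 10:00-10:50, 13:20-15:50, 17:15-18:50, 19:25-21:05 (add 8h to convert from UTC-8).
Viktor ∩ Wiremu: 10:20-13:40, 17:45-19:40.
Viktor ∩ Wiremu ∩ Dana: 11:20-11:55, 12:30-13:10.
Viktor ∩ Wiremu ∩ Dana ∩ Yosef: ∅.
There is no time when everyone is free.
There is no common window, so the total is 0 minutes.

0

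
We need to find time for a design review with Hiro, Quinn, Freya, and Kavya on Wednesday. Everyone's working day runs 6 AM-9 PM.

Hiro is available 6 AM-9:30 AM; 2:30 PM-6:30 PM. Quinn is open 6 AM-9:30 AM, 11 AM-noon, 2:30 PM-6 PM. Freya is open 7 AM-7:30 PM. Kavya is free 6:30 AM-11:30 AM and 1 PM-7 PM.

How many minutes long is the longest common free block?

210

Hiro ∩ Quinn: 06:00-09:30, 14:30-18:00.
Hiro ∩ Quinn ∩ Freya: 07:00-09:30, 14:30-18:00.
Hiro ∩ Quinn ∩ Freya ∩ Kavya: 07:00-09:30, 14:30-18:00.
The longest is 14:30-18:00 at 210 minutes.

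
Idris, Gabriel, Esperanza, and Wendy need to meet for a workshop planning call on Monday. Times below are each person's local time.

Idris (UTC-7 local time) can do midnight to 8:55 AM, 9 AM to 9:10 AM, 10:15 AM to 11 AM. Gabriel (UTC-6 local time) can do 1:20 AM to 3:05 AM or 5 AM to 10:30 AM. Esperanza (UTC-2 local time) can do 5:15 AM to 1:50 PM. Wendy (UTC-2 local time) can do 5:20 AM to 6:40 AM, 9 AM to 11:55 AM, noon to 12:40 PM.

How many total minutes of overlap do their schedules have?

295

Idris in UTC: 07:00-15:55, 16:00-16:10, 17:15-18:00 (add 7h to convert from UTC-7).
Gabriel in UTC: 07:20-09:05, 11:00-16:30 (add 6h to convert from UTC-6).
Esperanza in UTC: 07:15-15:50 (add 2h to convert from UTC-2).
Wendy in UTC: 07:20-08:40, 11:00-13:55, 14:00-14:40 (add 2h to convert from UTC-2).
Idris ∩ Gabriel: 07:20-09:05, 11:00-15:55, 16:00-16:10.
Idris ∩ Gabriel ∩ Esperanza: 07:20-09:05, 11:00-15:50.
Idris ∩ Gabriel ∩ Esperanza ∩ Wendy: 07:20-08:40, 11:00-13:55, 14:00-14:40.
Summing the common windows: 80 + 175 + 40 = 295 minutes.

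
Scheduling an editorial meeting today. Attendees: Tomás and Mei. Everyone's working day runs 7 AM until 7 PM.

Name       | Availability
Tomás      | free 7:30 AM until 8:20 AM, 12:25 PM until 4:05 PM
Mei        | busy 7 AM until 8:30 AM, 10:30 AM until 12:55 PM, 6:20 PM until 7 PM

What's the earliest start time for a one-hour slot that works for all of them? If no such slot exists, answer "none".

12:55

Tomás free: 07:30-08:20, 12:25-16:05.
Mei free: 08:30-10:30, 12:55-18:20 (invert busy blocks within the working day).
Tomás ∩ Mei: 12:55-16:05.
Those are the intersection windows.
The first common window of at least 60 minutes is 12:55-16:05, so the earliest start is 12:55.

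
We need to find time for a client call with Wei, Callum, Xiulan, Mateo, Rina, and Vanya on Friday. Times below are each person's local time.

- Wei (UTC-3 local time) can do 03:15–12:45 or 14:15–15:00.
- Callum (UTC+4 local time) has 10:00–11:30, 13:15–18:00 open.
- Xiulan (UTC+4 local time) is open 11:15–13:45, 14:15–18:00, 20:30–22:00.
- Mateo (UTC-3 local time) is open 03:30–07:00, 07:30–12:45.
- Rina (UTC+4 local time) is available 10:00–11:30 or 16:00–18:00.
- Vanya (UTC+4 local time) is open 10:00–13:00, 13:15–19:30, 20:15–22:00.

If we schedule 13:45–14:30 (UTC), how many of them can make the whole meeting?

Wei in UTC: 06:15-15:45, 17:15-18:00 (add 3h to convert from UTC-3).
Callum in UTC: 06:00-07:30, 09:15-14:00 (subtract 4h to convert from UTC+4).
Xiulan in UTC: 07:15-09:45, 10:15-14:00, 16:30-18:00 (subtract 4h to convert from UTC+4).
Mateo in UTC: 06:30-10:00, 10:30-15:45 (add 3h to convert from UTC-3).
Rina in UTC: 06:00-07:30, 12:00-14:00 (subtract 4h to convert from UTC+4).
Vanya in UTC: 06:00-09:00, 09:15-15:30, 16:15-18:00 (subtract 4h to convert from UTC+4).
Wei, Mateo, and Vanya can make the full 13:45-14:30 slot — that's 3.

3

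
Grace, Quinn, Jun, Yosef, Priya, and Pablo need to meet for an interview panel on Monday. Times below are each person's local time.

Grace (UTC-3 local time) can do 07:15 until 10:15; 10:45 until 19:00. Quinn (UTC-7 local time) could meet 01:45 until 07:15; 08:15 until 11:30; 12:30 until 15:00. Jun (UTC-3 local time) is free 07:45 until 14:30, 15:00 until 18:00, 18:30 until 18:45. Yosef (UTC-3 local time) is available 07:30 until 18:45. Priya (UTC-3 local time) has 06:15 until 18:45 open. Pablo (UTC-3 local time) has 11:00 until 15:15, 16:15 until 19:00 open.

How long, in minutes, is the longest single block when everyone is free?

Grace in UTC: 10:15-13:15, 13:45-22:00 (add 3h to convert from UTC-3).
Quinn in UTC: 08:45-14:15, 15:15-18:30, 19:30-22:00 (add 7h to convert from UTC-7).
Jun in UTC: 10:45-17:30, 18:00-21:00, 21:30-21:45 (add 3h to convert from UTC-3).
Yosef in UTC: 10:30-21:45 (add 3h to convert from UTC-3).
Priya in UTC: 09:15-21:45 (add 3h to convert from UTC-3).
Pablo in UTC: 14:00-18:15, 19:15-22:00 (add 3h to convert from UTC-3).
Grace ∩ Quinn: 10:15-13:15, 13:45-14:15, 15:15-18:30, 19:30-22:00.
Grace ∩ Quinn ∩ Jun: 10:45-13:15, 13:45-14:15, 15:15-17:30, 18:00-18:30, 19:30-21:00, 21:30-21:45.
Grace ∩ Quinn ∩ Jun ∩ Yosef: 10:45-13:15, 13:45-14:15, 15:15-17:30, 18:00-18:30, 19:30-21:00, 21:30-21:45.
Grace ∩ Quinn ∩ Jun ∩ Yosef ∩ Priya: 10:45-13:15, 13:45-14:15, 15:15-17:30, 18:00-18:30, 19:30-21:00, 21:30-21:45.
Grace ∩ Quinn ∩ Jun ∩ Yosef ∩ Priya ∩ Pablo: 14:00-14:15, 15:15-17:30, 18:00-18:15, 19:30-21:00, 21:30-21:45.
The longest is 15:15-17:30 at 135 minutes.

135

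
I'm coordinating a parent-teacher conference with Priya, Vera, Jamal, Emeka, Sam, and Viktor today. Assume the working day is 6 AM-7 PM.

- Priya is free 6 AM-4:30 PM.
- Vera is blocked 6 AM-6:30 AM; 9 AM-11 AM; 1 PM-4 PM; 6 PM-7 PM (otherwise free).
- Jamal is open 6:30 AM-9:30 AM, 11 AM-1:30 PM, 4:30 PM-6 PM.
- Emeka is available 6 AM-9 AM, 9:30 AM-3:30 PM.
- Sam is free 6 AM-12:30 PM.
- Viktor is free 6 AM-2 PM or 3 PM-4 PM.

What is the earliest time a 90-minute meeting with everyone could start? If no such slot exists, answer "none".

06:30

Priya free: 06:00-16:30.
Vera free: 06:30-09:00, 11:00-13:00, 16:00-18:00 (invert busy blocks within the working day).
Jamal free: 06:30-09:30, 11:00-13:30, 16:30-18:00.
Emeka free: 06:00-09:00, 09:30-15:30.
Sam free: 06:00-12:30.
Viktor free: 06:00-14:00, 15:00-16:00.
Priya ∩ Vera: 06:30-09:00, 11:00-13:00, 16:00-16:30.
Priya ∩ Vera ∩ Jamal: 06:30-09:00, 11:00-13:00.
Priya ∩ Vera ∩ Jamal ∩ Emeka: 06:30-09:00, 11:00-13:00.
Priya ∩ Vera ∩ Jamal ∩ Emeka ∩ Sam: 06:30-09:00, 11:00-12:30.
Priya ∩ Vera ∩ Jamal ∩ Emeka ∩ Sam ∩ Viktor: 06:30-09:00, 11:00-12:30.
So the common availability across everyone is 06:30-09:00, 11:00-12:30.
The first common window of at least 90 minutes is 06:30-09:00, so the earliest start is 06:30.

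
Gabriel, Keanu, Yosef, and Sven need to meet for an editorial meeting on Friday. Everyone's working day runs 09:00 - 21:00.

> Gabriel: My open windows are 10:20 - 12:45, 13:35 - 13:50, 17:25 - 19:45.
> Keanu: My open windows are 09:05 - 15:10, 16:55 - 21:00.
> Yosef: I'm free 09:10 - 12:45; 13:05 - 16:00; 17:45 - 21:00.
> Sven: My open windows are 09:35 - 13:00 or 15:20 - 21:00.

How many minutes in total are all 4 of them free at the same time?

Gabriel ∩ Keanu: 10:20-12:45, 13:35-13:50, 17:25-19:45.
Gabriel ∩ Keanu ∩ Yosef: 10:20-12:45, 13:35-13:50, 17:45-19:45.
Gabriel ∩ Keanu ∩ Yosef ∩ Sven: 10:20-12:45, 17:45-19:45.
So the common availability across everyone is 10:20-12:45, 17:45-19:45.
Summing the common windows: 145 + 120 = 265 minutes.

265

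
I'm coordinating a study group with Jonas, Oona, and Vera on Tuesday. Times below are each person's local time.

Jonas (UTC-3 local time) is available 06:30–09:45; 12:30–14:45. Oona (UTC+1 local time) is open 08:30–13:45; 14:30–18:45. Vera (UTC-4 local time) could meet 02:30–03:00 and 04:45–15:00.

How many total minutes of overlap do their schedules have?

330

Jonas in UTC: 09:30-12:45, 15:30-17:45 (add 3h to convert from UTC-3).
Oona in UTC: 07:30-12:45, 13:30-17:45 (subtract 1h to convert from UTC+1).
Vera in UTC: 06:30-07:00, 08:45-19:00 (add 4h to convert from UTC-4).
Jonas ∩ Oona: 09:30-12:45, 15:30-17:45.
Jonas ∩ Oona ∩ Vera: 09:30-12:45, 15:30-17:45.
Summing the common windows: 195 + 135 = 330 minutes.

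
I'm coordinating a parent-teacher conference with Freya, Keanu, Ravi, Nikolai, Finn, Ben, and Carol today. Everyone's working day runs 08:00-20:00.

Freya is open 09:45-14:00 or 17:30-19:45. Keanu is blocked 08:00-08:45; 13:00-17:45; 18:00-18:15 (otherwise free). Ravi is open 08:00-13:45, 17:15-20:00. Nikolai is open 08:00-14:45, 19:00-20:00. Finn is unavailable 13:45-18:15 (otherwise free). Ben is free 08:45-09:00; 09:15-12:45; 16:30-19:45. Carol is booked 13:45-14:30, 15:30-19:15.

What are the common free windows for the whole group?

09:45-12:45, 19:15-19:45

Freya free: 09:45-14:00, 17:30-19:45.
Keanu free: 08:45-13:00, 17:45-18:00, 18:15-20:00 (invert busy blocks within the working day).
Ravi free: 08:00-13:45, 17:15-20:00.
Nikolai free: 08:00-14:45, 19:00-20:00.
Finn free: 08:00-13:45, 18:15-20:00 (invert busy blocks within the working day).
Ben free: 08:45-09:00, 09:15-12:45, 16:30-19:45.
Carol free: 08:00-13:45, 14:30-15:30, 19:15-20:00 (invert busy blocks within the working day).
Freya ∩ Keanu: 09:45-13:00, 17:45-18:00, 18:15-19:45.
Freya ∩ Keanu ∩ Ravi: 09:45-13:00, 17:45-18:00, 18:15-19:45.
Freya ∩ Keanu ∩ Ravi ∩ Nikolai: 09:45-13:00, 19:00-19:45.
Freya ∩ Keanu ∩ Ravi ∩ Nikolai ∩ Finn: 09:45-13:00, 19:00-19:45.
Freya ∩ Keanu ∩ Ravi ∩ Nikolai ∩ Finn ∩ Ben: 09:45-12:45, 19:00-19:45.
Freya ∩ Keanu ∩ Ravi ∩ Nikolai ∩ Finn ∩ Ben ∩ Carol: 09:45-12:45, 19:15-19:45.
Those are the intersection windows.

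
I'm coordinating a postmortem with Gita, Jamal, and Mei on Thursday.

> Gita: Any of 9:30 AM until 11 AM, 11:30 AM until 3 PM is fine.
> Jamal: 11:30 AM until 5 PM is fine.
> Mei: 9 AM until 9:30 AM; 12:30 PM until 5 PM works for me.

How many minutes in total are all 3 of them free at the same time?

150

Gita ∩ Jamal: 11:30-15:00.
Gita ∩ Jamal ∩ Mei: 12:30-15:00.
That's a single block of 150 minutes.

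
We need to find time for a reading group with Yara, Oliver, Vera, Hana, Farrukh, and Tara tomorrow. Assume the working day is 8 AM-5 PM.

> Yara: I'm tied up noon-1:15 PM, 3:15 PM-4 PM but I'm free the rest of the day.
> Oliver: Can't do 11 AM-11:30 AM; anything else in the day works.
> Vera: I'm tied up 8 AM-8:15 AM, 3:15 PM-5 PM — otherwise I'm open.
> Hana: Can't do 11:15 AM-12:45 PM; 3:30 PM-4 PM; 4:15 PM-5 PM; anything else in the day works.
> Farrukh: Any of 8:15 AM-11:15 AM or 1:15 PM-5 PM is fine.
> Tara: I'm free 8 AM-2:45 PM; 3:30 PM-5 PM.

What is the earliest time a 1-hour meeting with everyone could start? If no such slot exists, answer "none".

Yara free: 08:00-12:00, 13:15-15:15, 16:00-17:00 (invert busy blocks within the working day).
Oliver free: 08:00-11:00, 11:30-17:00 (invert busy blocks within the working day).
Vera free: 08:15-15:15 (invert busy blocks within the working day).
Hana free: 08:00-11:15, 12:45-15:30, 16:00-16:15 (invert busy blocks within the working day).
Farrukh free: 08:15-11:15, 13:15-17:00.
Tara free: 08:00-14:45, 15:30-17:00.
Yara ∩ Oliver: 08:00-11:00, 11:30-12:00, 13:15-15:15, 16:00-17:00.
Yara ∩ Oliver ∩ Vera: 08:15-11:00, 11:30-12:00, 13:15-15:15.
Yara ∩ Oliver ∩ Vera ∩ Hana: 08:15-11:00, 13:15-15:15.
Yara ∩ Oliver ∩ Vera ∩ Hana ∩ Farrukh: 08:15-11:00, 13:15-15:15.
Yara ∩ Oliver ∩ Vera ∩ Hana ∩ Farrukh ∩ Tara: 08:15-11:00, 13:15-14:45.
Those are the intersection windows.
The first common window of at least 60 minutes is 08:15-11:00, so the earliest start is 08:15.

08:15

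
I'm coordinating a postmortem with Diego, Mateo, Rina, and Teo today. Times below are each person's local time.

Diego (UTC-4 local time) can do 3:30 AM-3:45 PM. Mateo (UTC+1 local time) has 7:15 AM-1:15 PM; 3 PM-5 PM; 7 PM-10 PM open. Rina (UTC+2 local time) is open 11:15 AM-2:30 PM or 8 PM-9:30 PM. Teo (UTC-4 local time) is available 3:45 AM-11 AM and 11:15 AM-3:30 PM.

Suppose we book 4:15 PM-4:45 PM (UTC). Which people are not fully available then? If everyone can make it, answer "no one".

Diego in UTC: 07:30-19:45 (add 4h to convert from UTC-4).
Mateo in UTC: 06:15-12:15, 14:00-16:00, 18:00-21:00 (subtract 1h to convert from UTC+1).
Rina in UTC: 09:15-12:30, 18:00-19:30 (subtract 2h to convert from UTC+2).
Teo in UTC: 07:45-15:00, 15:15-19:30 (add 4h to convert from UTC-4).
Diego: free for 16:15-16:45. Mateo: not fully free for 16:15-16:45. Rina: not fully free for 16:15-16:45. Teo: free for 16:15-16:45.

Mateo, Rina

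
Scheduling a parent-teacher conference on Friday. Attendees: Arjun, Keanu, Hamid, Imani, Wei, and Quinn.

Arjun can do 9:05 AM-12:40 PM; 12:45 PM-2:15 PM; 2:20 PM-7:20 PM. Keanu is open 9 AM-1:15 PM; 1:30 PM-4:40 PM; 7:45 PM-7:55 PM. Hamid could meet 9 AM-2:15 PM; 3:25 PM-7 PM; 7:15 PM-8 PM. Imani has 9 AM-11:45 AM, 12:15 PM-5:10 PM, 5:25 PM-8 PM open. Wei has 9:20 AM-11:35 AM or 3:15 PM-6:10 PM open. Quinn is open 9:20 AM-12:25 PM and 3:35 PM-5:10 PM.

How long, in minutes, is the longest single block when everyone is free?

Arjun ∩ Keanu: 09:05-12:40, 12:45-13:15, 13:30-14:15, 14:20-16:40.
Arjun ∩ Keanu ∩ Hamid: 09:05-12:40, 12:45-13:15, 13:30-14:15, 15:25-16:40.
Arjun ∩ Keanu ∩ Hamid ∩ Imani: 09:05-11:45, 12:15-12:40, 12:45-13:15, 13:30-14:15, 15:25-16:40.
Arjun ∩ Keanu ∩ Hamid ∩ Imani ∩ Wei: 09:20-11:35, 15:25-16:40.
Arjun ∩ Keanu ∩ Hamid ∩ Imani ∩ Wei ∩ Quinn: 09:20-11:35, 15:35-16:40.
The longest is 09:20-11:35 at 135 minutes.

135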